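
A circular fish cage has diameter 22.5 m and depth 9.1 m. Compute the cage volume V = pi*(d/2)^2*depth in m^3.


r = d/2 = 22.5/2 = 11.25 m
Base area = pi*r^2 = pi*11.25^2 = 397.60782 m^2
Volume = 397.60782 * 9.1 = 3618.23 m^3

3618.23 m^3


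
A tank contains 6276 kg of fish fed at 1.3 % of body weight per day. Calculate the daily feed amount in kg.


Feeding rate fraction = 1.3% / 100 = 0.013
Daily feed = 6276 kg * 0.013 = 81.588 kg/day

81.588 kg/day


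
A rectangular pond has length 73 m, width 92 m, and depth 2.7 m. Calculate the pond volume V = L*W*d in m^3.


Base area = L * W = 73 * 92 = 6716 m^2
Volume = area * depth = 6716 * 2.7 = 18133.2 m^3

18133.2 m^3


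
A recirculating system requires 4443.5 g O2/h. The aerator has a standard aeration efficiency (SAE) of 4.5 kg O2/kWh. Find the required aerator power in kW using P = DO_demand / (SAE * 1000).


SAE in g O2/kWh = 4.5 * 1000 = 4500 g/kWh
P = DO_demand / SAE_g = 4443.5 / 4500 = 0.987444 kW

0.987444 kW


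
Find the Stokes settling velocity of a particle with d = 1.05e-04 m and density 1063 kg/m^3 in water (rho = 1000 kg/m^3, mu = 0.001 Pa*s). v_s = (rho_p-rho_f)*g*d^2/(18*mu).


Density difference: rho_p - rho_f = 1063 - 1000 = 63 kg/m^3
d^2 = (1.05e-04)^2 = 1.1025e-08 m^2
Numerator = (rho_p - rho_f) * g * d^2 = 63 * 9.81 * 1.1025e-08 = 6.8137808e-06
Denominator = 18 * mu = 18 * 0.001 = 0.018
v_s = 6.8137808e-06 / 0.018 = 3.78543e-04 m/s
Check: Re = rho_f * v_s * d / mu = 1000 * 3.78543e-04 * 1.05e-04 / 0.001 = 0.0397 < 1, so Stokes' law applies.

3.78543e-04 m/s


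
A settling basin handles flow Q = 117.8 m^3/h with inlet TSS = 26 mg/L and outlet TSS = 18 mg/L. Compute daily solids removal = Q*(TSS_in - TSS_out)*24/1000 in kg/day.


Concentration drop: TSS_in - TSS_out = 26 - 18 = 8 mg/L
Hourly solids removed = Q * dTSS = 117.8 m^3/h * 8 mg/L = 942.4 g/h  (m^3/h * mg/L = g/h)
Daily solids removed = 942.4 * 24 = 22617.6 g/day
Convert g to kg: 22617.6 / 1000 = 22.6176 kg/day

22.6176 kg/day


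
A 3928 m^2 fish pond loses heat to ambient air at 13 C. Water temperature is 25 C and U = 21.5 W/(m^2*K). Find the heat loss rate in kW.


Temperature difference dT = 25 - 13 = 12 K
Heat loss (W) = U * A * dT = 21.5 * 3928 * 12 = 1013424 W
Convert to kW: 1013424 / 1000 = 1013.424 kW

1013.424 kW


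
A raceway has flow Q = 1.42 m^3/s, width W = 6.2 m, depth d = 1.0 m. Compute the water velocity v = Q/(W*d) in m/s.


Cross-sectional area = W * d = 6.2 * 1.0 = 6.2 m^2
Velocity = Q / A = 1.42 / 6.2 = 0.229032 m/s

0.229032 m/s


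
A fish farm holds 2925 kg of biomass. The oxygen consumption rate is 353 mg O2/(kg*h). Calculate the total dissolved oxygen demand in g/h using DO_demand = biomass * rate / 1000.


Total O2 consumption (mg/h) = 2925 kg * 353 mg/(kg*h) = 1032525 mg/h
Convert to g/h: 1032525 / 1000 = 1032.525 g/h

1032.525 g/h


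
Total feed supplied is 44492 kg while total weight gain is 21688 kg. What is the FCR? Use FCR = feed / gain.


FCR = feed consumed / weight gained
FCR = 44492 kg / 21688 kg = 2.05146

2.05146


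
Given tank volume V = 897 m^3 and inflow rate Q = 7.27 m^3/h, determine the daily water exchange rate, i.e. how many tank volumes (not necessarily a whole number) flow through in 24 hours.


Daily flow volume = 7.27 m^3/h * 24 h = 174.48 m^3/day
Exchanges = daily flow / tank volume = 174.48 / 897 = 0.194515 exchanges/day

0.194515 exchanges/day


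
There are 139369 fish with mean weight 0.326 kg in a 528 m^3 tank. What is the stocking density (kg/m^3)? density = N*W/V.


Total biomass = 139369 fish * 0.326 kg = 45434.294 kg
Density = total biomass / volume = 45434.294 / 528 = 86.0498 kg/m^3

86.0498 kg/m^3


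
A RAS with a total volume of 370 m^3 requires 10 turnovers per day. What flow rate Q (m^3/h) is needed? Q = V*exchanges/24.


Daily recirculation volume = 370 m^3 * 10 = 3700 m^3/day
Flow rate Q = daily volume / 24 h = 3700 / 24 = 154.167 m^3/h

154.167 m^3/h


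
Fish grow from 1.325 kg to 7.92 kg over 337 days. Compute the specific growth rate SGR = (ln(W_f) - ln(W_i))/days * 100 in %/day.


ln(W_f) = ln(7.92) = 2.0693912
ln(W_i) = ln(1.325) = 0.28141246
ln(W_f) - ln(W_i) = 2.0693912 - 0.28141246 = 1.7879787
SGR = 1.7879787 / 337 * 100 = 0.530557 %/day

0.530557 %/day


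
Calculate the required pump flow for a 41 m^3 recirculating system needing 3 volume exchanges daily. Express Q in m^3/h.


Daily recirculation volume = 41 m^3 * 3 = 123 m^3/day
Flow rate Q = daily volume / 24 h = 123 / 24 = 5.125 m^3/h

5.125 m^3/h


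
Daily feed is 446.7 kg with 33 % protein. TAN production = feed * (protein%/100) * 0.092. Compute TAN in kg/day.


Protein in feed = 446.7 * 33/100 = 147.411 kg/day
TAN = protein * 0.092 = 147.411 * 0.092 = 13.561812 kg/day

13.561812 kg/day


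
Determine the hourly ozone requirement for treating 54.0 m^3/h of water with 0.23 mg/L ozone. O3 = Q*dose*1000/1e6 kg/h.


O3 demand (mg/h) = Q * dose * 1000 = 54.0 * 0.23 * 1000 = 12420 mg/h
Convert mg to kg: 12420 / 1e6 = 0.01242 kg/h

0.01242 kg/h


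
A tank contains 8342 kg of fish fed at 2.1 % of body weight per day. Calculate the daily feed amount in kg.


Feeding rate fraction = 2.1% / 100 = 0.021
Daily feed = 8342 kg * 0.021 = 175.182 kg/day

175.182 kg/day


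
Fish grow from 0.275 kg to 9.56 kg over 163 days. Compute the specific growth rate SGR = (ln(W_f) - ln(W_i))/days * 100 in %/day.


ln(W_f) = ln(9.56) = 2.2575877
ln(W_i) = ln(0.275) = -1.2909842
ln(W_f) - ln(W_i) = 2.2575877 - -1.2909842 = 3.5485719
SGR = 3.5485719 / 163 * 100 = 2.17704 %/day

2.17704 %/day


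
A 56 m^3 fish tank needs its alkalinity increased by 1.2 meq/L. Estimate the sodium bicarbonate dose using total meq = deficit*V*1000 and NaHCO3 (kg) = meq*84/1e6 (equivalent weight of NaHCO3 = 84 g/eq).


Tank volume in L = 56 m^3 * 1000 = 56000 L
Total meq required = 1.2 meq/L * 56000 L = 67200 meq
NaHCO3 mass = 67200 meq * 84 mg/meq / 1e6 = 5.6448 kg

5.6448 kg


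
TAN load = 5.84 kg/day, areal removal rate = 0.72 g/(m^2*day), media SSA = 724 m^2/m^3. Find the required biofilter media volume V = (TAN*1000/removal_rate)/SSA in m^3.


A = 5.84*1000 / 0.72 = 8111.1111 m^2
V = 8111.1111 / 724 = 11.2032

11.2032 m^3


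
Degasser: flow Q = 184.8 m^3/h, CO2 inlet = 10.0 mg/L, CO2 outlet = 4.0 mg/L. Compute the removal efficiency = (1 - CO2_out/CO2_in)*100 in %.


CO2_out / CO2_in = 4.0 / 10.0 = 0.4
Fraction remaining = 0.4
efficiency = (1 - 0.4) * 100 = 60 %

60 %


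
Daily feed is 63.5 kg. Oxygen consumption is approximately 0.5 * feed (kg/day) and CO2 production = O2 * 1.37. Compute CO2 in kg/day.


O2 = 63.5 * 0.5 = 31.75
CO2 = 31.75 * 1.37 = 43.4975

43.4975 kg/day


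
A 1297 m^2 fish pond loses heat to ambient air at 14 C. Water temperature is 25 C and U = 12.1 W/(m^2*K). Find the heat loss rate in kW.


Temperature difference dT = 25 - 14 = 11 K
Heat loss (W) = U * A * dT = 12.1 * 1297 * 11 = 172630.7 W
Convert to kW: 172630.7 / 1000 = 172.6307 kW

172.6307 kW


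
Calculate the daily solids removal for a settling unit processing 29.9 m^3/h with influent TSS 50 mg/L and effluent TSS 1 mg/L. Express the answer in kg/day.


Concentration drop: TSS_in - TSS_out = 50 - 1 = 49 mg/L
Hourly solids removed = Q * dTSS = 29.9 m^3/h * 49 mg/L = 1465.1 g/h  (m^3/h * mg/L = g/h)
Daily solids removed = 1465.1 * 24 = 35162.4 g/day
Convert g to kg: 35162.4 / 1000 = 35.1624 kg/day

35.1624 kg/day


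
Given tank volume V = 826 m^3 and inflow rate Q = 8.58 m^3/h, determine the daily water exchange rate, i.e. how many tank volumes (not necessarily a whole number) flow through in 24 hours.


Daily flow volume = 8.58 m^3/h * 24 h = 205.92 m^3/day
Exchanges = daily flow / tank volume = 205.92 / 826 = 0.249298 exchanges/day

0.249298 exchanges/day


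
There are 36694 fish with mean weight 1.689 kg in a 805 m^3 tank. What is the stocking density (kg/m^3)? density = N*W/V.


Total biomass = 36694 fish * 1.689 kg = 61976.166 kg
Density = total biomass / volume = 61976.166 / 805 = 76.989 kg/m^3

76.989 kg/m^3


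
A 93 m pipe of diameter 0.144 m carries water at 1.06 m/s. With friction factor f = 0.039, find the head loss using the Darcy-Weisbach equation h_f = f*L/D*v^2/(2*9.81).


v^2 = 1.06^2 = 1.1236 m^2/s^2
L/D = 93/0.144 = 645.83333
h_f = f*(L/D)*v^2/(2g) = 0.039 * 645.83333 * 1.1236 / 19.62 = 1.44244 m

1.44244 m


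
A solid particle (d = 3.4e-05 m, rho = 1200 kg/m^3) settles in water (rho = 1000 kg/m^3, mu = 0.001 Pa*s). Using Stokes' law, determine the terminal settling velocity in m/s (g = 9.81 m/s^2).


Density difference: rho_p - rho_f = 1200 - 1000 = 200 kg/m^3
d^2 = (3.4e-05)^2 = 1.156e-09 m^2
Numerator = (rho_p - rho_f) * g * d^2 = 200 * 9.81 * 1.156e-09 = 2.268072e-06
Denominator = 18 * mu = 18 * 0.001 = 0.018
v_s = 2.268072e-06 / 0.018 = 1.26004e-04 m/s
Check: Re = rho_f * v_s * d / mu = 1000 * 1.26004e-04 * 3.4e-05 / 0.001 = 0.00428 < 1, so Stokes' law applies.

1.26004e-04 m/s


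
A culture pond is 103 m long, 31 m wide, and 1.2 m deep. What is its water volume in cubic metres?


Base area = L * W = 103 * 31 = 3193 m^2
Volume = area * depth = 3193 * 1.2 = 3831.6 m^3

3831.6 m^3


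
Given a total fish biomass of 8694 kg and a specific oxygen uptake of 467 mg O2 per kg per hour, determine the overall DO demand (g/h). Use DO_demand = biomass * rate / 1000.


Total O2 consumption (mg/h) = 8694 kg * 467 mg/(kg*h) = 4060098 mg/h
Convert to g/h: 4060098 / 1000 = 4060.098 g/h

4060.098 g/h


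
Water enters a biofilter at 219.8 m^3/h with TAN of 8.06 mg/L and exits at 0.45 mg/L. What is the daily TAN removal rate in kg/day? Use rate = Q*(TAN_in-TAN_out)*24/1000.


Concentration drop: TAN_in - TAN_out = 8.06 - 0.45 = 7.61 mg/L
Hourly TAN removed = Q * dTAN = 219.8 m^3/h * 7.61 mg/L = 1672.678 g/h  (m^3/h * mg/L = g/h)
Daily TAN removed = 1672.678 * 24 = 40144.272 g/day
Convert to kg/day: 40144.272 / 1000 = 40.144272 kg/day

40.144272 kg/day


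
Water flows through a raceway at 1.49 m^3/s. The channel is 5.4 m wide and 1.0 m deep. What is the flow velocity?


Cross-sectional area = W * d = 5.4 * 1.0 = 5.4 m^2
Velocity = Q / A = 1.49 / 5.4 = 0.275926 m/s

0.275926 m/s


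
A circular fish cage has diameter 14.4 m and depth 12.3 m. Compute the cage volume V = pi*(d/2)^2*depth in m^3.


r = d/2 = 14.4/2 = 7.2 m
Base area = pi*r^2 = pi*7.2^2 = 162.86016 m^2
Volume = 162.86016 * 12.3 = 2003.18 m^3

2003.18 m^3


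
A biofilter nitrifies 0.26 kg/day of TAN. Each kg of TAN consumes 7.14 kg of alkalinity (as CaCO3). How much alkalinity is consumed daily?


Alkalinity factor: 7.14 kg CaCO3 consumed per kg TAN nitrified
alk = 0.26 kg TAN * 7.14 = 1.8564 kg CaCO3/day

1.8564 kg CaCO3/day


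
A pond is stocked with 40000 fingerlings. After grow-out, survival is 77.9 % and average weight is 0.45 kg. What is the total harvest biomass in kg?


Survivors = 40000 * 77.9/100 = 31160 fish
Harvest biomass = survivors * W_f = 31160 * 0.45 = 14022 kg

14022 kg


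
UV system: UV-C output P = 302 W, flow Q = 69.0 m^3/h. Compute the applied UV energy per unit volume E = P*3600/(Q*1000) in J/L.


Energy delivered per hour = 302 W * 3600 s = 1087200 J/h
Volume treated per hour = 69.0 m^3/h * 1000 = 69000 L/h
dose = 1087200 / 69000 = 15.7565 J/L

15.7565 J/L


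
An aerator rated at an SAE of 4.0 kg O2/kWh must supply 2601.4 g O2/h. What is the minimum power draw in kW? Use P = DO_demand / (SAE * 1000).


SAE in g O2/kWh = 4.0 * 1000 = 4000 g/kWh
P = DO_demand / SAE_g = 2601.4 / 4000 = 0.65035 kW

0.65035 kW


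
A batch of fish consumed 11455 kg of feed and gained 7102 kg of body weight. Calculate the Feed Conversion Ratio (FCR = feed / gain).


FCR = feed consumed / weight gained
FCR = 11455 kg / 7102 kg = 1.61293

1.61293


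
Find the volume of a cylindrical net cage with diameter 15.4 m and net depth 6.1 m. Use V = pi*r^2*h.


r = d/2 = 15.4/2 = 7.7 m
Base area = pi*r^2 = pi*7.7^2 = 186.26503 m^2
Volume = 186.26503 * 6.1 = 1136.22 m^3

1136.22 m^3


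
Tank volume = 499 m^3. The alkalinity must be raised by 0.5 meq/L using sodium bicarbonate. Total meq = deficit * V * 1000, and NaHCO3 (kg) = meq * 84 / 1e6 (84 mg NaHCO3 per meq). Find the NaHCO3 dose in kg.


Tank volume in L = 499 m^3 * 1000 = 499000 L
Total meq required = 0.5 meq/L * 499000 L = 249500 meq
NaHCO3 mass = 249500 meq * 84 mg/meq / 1e6 = 20.958 kg

20.958 kg


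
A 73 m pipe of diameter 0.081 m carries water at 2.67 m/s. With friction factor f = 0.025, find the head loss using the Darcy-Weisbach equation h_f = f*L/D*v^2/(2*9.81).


v^2 = 2.67^2 = 7.1289 m^2/s^2
L/D = 73/0.081 = 901.23457
h_f = f*(L/D)*v^2/(2g) = 0.025 * 901.23457 * 7.1289 / 19.62 = 8.18656 m

8.18656 m


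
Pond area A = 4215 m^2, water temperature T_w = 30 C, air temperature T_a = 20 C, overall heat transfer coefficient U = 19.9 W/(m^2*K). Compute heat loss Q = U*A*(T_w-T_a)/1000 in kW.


Temperature difference dT = 30 - 20 = 10 K
Heat loss (W) = U * A * dT = 19.9 * 4215 * 10 = 838785 W
Convert to kW: 838785 / 1000 = 838.785 kW

838.785 kW


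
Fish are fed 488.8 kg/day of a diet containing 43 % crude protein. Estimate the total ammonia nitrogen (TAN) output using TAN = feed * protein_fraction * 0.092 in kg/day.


Protein in feed = 488.8 * 43/100 = 210.184 kg/day
TAN = protein * 0.092 = 210.184 * 0.092 = 19.336928 kg/day

19.336928 kg/day


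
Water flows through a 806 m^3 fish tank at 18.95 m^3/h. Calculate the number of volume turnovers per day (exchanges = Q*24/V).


Daily flow volume = 18.95 m^3/h * 24 h = 454.8 m^3/day
Exchanges = daily flow / tank volume = 454.8 / 806 = 0.564268 exchanges/day

0.564268 exchanges/day


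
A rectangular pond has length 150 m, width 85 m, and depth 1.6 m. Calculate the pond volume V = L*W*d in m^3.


Base area = L * W = 150 * 85 = 12750 m^2
Volume = area * depth = 12750 * 1.6 = 20400 m^3

20400 m^3


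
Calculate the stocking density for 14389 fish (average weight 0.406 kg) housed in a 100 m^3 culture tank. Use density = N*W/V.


Total biomass = 14389 fish * 0.406 kg = 5841.934 kg
Density = total biomass / volume = 5841.934 / 100 = 58.4193 kg/m^3

58.4193 kg/m^3


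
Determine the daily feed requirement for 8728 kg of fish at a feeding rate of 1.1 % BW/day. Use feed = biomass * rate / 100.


Feeding rate fraction = 1.1% / 100 = 0.011
Daily feed = 8728 kg * 0.011 = 96.008 kg/day

96.008 kg/day


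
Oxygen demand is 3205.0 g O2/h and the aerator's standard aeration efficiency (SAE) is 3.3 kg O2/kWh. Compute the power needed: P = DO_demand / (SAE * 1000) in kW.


SAE in g O2/kWh = 3.3 * 1000 = 3300 g/kWh
P = DO_demand / SAE_g = 3205.0 / 3300 = 0.971212 kW

0.971212 kW


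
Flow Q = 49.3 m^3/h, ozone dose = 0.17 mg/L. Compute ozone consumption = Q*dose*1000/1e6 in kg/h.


O3 demand (mg/h) = Q * dose * 1000 = 49.3 * 0.17 * 1000 = 8381 mg/h
Convert mg to kg: 8381 / 1e6 = 0.008381 kg/h

0.008381 kg/h


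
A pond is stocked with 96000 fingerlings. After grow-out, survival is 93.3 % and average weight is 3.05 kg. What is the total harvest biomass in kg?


Survivors = 96000 * 93.3/100 = 89568 fish
Harvest biomass = survivors * W_f = 89568 * 3.05 = 273182.4 kg

273182.4 kg


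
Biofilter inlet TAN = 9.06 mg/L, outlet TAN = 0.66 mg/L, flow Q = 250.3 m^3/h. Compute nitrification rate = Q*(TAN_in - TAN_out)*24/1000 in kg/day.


Concentration drop: TAN_in - TAN_out = 9.06 - 0.66 = 8.4 mg/L
Hourly TAN removed = Q * dTAN = 250.3 m^3/h * 8.4 mg/L = 2102.52 g/h  (m^3/h * mg/L = g/h)
Daily TAN removed = 2102.52 * 24 = 50460.48 g/day
Convert to kg/day: 50460.48 / 1000 = 50.46048 kg/day

50.46048 kg/day


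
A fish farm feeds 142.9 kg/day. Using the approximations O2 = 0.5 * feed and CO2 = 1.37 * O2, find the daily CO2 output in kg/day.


O2 = 142.9 * 0.5 = 71.45
CO2 = 71.45 * 1.37 = 97.8865

97.8865 kg/day


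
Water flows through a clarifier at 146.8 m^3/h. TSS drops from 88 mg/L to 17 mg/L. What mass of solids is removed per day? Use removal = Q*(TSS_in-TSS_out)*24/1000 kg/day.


Concentration drop: TSS_in - TSS_out = 88 - 17 = 71 mg/L
Hourly solids removed = Q * dTSS = 146.8 m^3/h * 71 mg/L = 10422.8 g/h  (m^3/h * mg/L = g/h)
Daily solids removed = 10422.8 * 24 = 250147.2 g/day
Convert g to kg: 250147.2 / 1000 = 250.1472 kg/day

250.1472 kg/day


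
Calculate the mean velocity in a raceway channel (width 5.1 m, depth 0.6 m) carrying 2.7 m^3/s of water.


Cross-sectional area = W * d = 5.1 * 0.6 = 3.06 m^2
Velocity = Q / A = 2.7 / 3.06 = 0.882353 m/s

0.882353 m/s


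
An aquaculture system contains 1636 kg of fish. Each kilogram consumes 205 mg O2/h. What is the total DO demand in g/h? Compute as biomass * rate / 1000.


Total O2 consumption (mg/h) = 1636 kg * 205 mg/(kg*h) = 335380 mg/h
Convert to g/h: 335380 / 1000 = 335.38 g/h

335.38 g/h


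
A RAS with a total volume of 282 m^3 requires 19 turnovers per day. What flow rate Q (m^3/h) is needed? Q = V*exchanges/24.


Daily recirculation volume = 282 m^3 * 19 = 5358 m^3/day
Flow rate Q = daily volume / 24 h = 5358 / 24 = 223.25 m^3/h

223.25 m^3/h


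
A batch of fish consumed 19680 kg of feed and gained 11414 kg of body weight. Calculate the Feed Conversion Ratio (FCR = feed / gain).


FCR = feed consumed / weight gained
FCR = 19680 kg / 11414 kg = 1.7242

1.7242


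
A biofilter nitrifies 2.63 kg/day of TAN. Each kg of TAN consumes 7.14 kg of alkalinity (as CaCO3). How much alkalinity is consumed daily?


Alkalinity factor: 7.14 kg CaCO3 consumed per kg TAN nitrified
alk = 2.63 kg TAN * 7.14 = 18.7782 kg CaCO3/day

18.7782 kg CaCO3/day


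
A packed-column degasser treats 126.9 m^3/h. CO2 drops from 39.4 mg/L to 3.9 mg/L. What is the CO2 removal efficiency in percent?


CO2_out / CO2_in = 3.9 / 39.4 = 0.098984772
Fraction remaining = 0.098984772
efficiency = (1 - 0.098984772) * 100 = 90.1015 %

90.1015 %


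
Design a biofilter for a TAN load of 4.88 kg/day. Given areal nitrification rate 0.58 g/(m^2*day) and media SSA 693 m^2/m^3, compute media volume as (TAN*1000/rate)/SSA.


A = 4.88*1000 / 0.58 = 8413.7931 m^2
V = 8413.7931 / 693 = 12.1411

12.1411 m^3


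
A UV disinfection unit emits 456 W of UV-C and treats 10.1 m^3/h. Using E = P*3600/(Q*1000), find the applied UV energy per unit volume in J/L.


Energy delivered per hour = 456 W * 3600 s = 1641600 J/h
Volume treated per hour = 10.1 m^3/h * 1000 = 10100 L/h
dose = 1641600 / 10100 = 162.535 J/L

162.535 J/L


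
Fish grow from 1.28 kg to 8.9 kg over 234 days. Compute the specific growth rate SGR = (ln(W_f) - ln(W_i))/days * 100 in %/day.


ln(W_f) = ln(8.9) = 2.1860513
ln(W_i) = ln(1.28) = 0.24686008
ln(W_f) - ln(W_i) = 2.1860513 - 0.24686008 = 1.9391912
SGR = 1.9391912 / 234 * 100 = 0.828714 %/day

0.828714 %/day


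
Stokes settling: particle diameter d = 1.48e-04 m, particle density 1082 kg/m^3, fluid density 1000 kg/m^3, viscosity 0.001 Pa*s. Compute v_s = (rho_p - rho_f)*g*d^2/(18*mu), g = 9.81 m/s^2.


Density difference: rho_p - rho_f = 1082 - 1000 = 82 kg/m^3
d^2 = (1.48e-04)^2 = 2.1904e-08 m^2
Numerator = (rho_p - rho_f) * g * d^2 = 82 * 9.81 * 2.1904e-08 = 1.7620016e-05
Denominator = 18 * mu = 18 * 0.001 = 0.018
v_s = 1.7620016e-05 / 0.018 = 9.7889e-04 m/s
Check: Re = rho_f * v_s * d / mu = 1000 * 9.7889e-04 * 1.48e-04 / 0.001 = 0.145 < 1, so Stokes' law applies.

9.7889e-04 m/s


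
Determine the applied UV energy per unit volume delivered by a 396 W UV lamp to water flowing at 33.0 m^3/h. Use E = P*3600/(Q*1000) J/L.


Energy delivered per hour = 396 W * 3600 s = 1425600 J/h
Volume treated per hour = 33.0 m^3/h * 1000 = 33000 L/h
dose = 1425600 / 33000 = 43.2 J/L

43.2 J/L


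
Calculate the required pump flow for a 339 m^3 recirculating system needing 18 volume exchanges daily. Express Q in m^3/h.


Daily recirculation volume = 339 m^3 * 18 = 6102 m^3/day
Flow rate Q = daily volume / 24 h = 6102 / 24 = 254.25 m^3/h

254.25 m^3/h


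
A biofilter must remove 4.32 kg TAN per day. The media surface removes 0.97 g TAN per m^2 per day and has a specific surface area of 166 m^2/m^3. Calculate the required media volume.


A = 4.32*1000 / 0.97 = 4453.6082 m^2
V = 4453.6082 / 166 = 26.829

26.829 m^3


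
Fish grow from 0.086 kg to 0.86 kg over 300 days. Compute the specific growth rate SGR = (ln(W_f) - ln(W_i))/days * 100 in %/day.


ln(W_f) = ln(0.86) = -0.15082289
ln(W_i) = ln(0.086) = -2.453408
ln(W_f) - ln(W_i) = -0.15082289 - -2.453408 = 2.3025851
SGR = 2.3025851 / 300 * 100 = 0.767528 %/day

0.767528 %/day


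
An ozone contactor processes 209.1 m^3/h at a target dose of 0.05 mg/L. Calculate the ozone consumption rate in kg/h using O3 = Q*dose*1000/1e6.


O3 demand (mg/h) = Q * dose * 1000 = 209.1 * 0.05 * 1000 = 10455 mg/h
Convert mg to kg: 10455 / 1e6 = 0.010455 kg/h

0.010455 kg/h


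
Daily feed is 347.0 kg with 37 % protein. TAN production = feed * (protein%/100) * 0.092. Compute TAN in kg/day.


Protein in feed = 347.0 * 37/100 = 128.39 kg/day
TAN = protein * 0.092 = 128.39 * 0.092 = 11.81188 kg/day

11.81188 kg/day


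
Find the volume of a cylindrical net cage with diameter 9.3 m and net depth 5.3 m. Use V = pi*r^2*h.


r = d/2 = 9.3/2 = 4.65 m
Base area = pi*r^2 = pi*4.65^2 = 67.929087 m^2
Volume = 67.929087 * 5.3 = 360.024 m^3

360.024 m^3


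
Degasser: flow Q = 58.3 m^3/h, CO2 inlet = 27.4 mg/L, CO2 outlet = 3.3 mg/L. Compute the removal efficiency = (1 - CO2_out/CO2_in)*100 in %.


CO2_out / CO2_in = 3.3 / 27.4 = 0.12043796
Fraction remaining = 0.12043796
efficiency = (1 - 0.12043796) * 100 = 87.9562 %

87.9562 %


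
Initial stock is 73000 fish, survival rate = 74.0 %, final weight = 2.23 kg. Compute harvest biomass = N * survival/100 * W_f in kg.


Survivors = 73000 * 74.0/100 = 54020 fish
Harvest biomass = survivors * W_f = 54020 * 2.23 = 120464.6 kg

120464.6 kg


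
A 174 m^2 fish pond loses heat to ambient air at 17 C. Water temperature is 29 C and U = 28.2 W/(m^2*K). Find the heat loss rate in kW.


Temperature difference dT = 29 - 17 = 12 K
Heat loss (W) = U * A * dT = 28.2 * 174 * 12 = 58881.6 W
Convert to kW: 58881.6 / 1000 = 58.8816 kW

58.8816 kW


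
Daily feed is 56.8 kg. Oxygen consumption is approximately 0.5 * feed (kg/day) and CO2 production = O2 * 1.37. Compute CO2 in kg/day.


O2 = 56.8 * 0.5 = 28.4
CO2 = 28.4 * 1.37 = 38.908

38.908 kg/day


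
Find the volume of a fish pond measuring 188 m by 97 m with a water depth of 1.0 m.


Base area = L * W = 188 * 97 = 18236 m^2
Volume = area * depth = 18236 * 1.0 = 18236 m^3

18236 m^3


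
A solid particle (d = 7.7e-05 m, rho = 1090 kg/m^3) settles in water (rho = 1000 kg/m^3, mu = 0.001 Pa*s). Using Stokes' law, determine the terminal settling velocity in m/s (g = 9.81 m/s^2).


Density difference: rho_p - rho_f = 1090 - 1000 = 90 kg/m^3
d^2 = (7.7e-05)^2 = 5.929e-09 m^2
Numerator = (rho_p - rho_f) * g * d^2 = 90 * 9.81 * 5.929e-09 = 5.2347141e-06
Denominator = 18 * mu = 18 * 0.001 = 0.018
v_s = 5.2347141e-06 / 0.018 = 2.90817e-04 m/s
Check: Re = rho_f * v_s * d / mu = 1000 * 2.90817e-04 * 7.7e-05 / 0.001 = 0.0224 < 1, so Stokes' law applies.

2.90817e-04 m/s


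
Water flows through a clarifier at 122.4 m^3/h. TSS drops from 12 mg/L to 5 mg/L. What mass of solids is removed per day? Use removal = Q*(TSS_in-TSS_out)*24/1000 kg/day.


Concentration drop: TSS_in - TSS_out = 12 - 5 = 7 mg/L
Hourly solids removed = Q * dTSS = 122.4 m^3/h * 7 mg/L = 856.8 g/h  (m^3/h * mg/L = g/h)
Daily solids removed = 856.8 * 24 = 20563.2 g/day
Convert g to kg: 20563.2 / 1000 = 20.5632 kg/day

20.5632 kg/day


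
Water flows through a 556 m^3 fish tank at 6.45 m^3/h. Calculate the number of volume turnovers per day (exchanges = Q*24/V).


Daily flow volume = 6.45 m^3/h * 24 h = 154.8 m^3/day
Exchanges = daily flow / tank volume = 154.8 / 556 = 0.278417 exchanges/day

0.278417 exchanges/day


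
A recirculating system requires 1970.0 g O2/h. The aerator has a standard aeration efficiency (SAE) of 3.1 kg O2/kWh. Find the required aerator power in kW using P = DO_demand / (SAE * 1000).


SAE in g O2/kWh = 3.1 * 1000 = 3100 g/kWh
P = DO_demand / SAE_g = 1970.0 / 3100 = 0.635484 kW

0.635484 kW


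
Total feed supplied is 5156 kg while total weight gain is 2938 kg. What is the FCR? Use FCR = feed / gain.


FCR = feed consumed / weight gained
FCR = 5156 kg / 2938 kg = 1.75494

1.75494


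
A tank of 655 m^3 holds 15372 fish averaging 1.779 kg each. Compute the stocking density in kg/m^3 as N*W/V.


Total biomass = 15372 fish * 1.779 kg = 27346.788 kg
Density = total biomass / volume = 27346.788 / 655 = 41.7508 kg/m^3

41.7508 kg/m^3


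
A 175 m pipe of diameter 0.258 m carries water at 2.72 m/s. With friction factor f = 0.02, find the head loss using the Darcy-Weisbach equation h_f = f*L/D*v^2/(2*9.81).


v^2 = 2.72^2 = 7.3984 m^2/s^2
L/D = 175/0.258 = 678.29457
h_f = f*(L/D)*v^2/(2g) = 0.02 * 678.29457 * 7.3984 / 19.62 = 5.11549 m

5.11549 m


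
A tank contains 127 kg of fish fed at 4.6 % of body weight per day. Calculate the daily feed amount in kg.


Feeding rate fraction = 4.6% / 100 = 0.046
Daily feed = 127 kg * 0.046 = 5.842 kg/day

5.842 kg/day


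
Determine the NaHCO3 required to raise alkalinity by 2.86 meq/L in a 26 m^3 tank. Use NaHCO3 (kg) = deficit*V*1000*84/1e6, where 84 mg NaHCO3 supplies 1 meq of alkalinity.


Tank volume in L = 26 m^3 * 1000 = 26000 L
Total meq required = 2.86 meq/L * 26000 L = 74360 meq
NaHCO3 mass = 74360 meq * 84 mg/meq / 1e6 = 6.24624 kg

6.24624 kg


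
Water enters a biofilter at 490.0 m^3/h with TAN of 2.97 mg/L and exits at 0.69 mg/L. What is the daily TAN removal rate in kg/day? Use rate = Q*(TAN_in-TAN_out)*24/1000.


Concentration drop: TAN_in - TAN_out = 2.97 - 0.69 = 2.28 mg/L
Hourly TAN removed = Q * dTAN = 490.0 m^3/h * 2.28 mg/L = 1117.2 g/h  (m^3/h * mg/L = g/h)
Daily TAN removed = 1117.2 * 24 = 26812.8 g/day
Convert to kg/day: 26812.8 / 1000 = 26.8128 kg/day

26.8128 kg/day


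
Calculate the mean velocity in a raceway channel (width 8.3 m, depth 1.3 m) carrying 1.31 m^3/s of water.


Cross-sectional area = W * d = 8.3 * 1.3 = 10.79 m^2
Velocity = Q / A = 1.31 / 10.79 = 0.121409 m/s

0.121409 m/s


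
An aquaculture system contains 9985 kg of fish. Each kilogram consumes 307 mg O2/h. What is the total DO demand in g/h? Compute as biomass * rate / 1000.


Total O2 consumption (mg/h) = 9985 kg * 307 mg/(kg*h) = 3065395 mg/h
Convert to g/h: 3065395 / 1000 = 3065.395 g/h

3065.395 g/h


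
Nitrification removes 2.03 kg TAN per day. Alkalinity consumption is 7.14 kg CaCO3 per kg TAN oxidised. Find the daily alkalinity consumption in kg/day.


Alkalinity factor: 7.14 kg CaCO3 consumed per kg TAN nitrified
alk = 2.03 kg TAN * 7.14 = 14.4942 kg CaCO3/day

14.4942 kg CaCO3/day


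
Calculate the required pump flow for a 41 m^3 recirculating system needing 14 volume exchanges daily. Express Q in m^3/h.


Daily recirculation volume = 41 m^3 * 14 = 574 m^3/day
Flow rate Q = daily volume / 24 h = 574 / 24 = 23.9167 m^3/h

23.9167 m^3/h


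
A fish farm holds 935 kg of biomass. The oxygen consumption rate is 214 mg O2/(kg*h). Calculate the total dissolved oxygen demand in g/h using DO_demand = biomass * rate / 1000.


Total O2 consumption (mg/h) = 935 kg * 214 mg/(kg*h) = 200090 mg/h
Convert to g/h: 200090 / 1000 = 200.09 g/h

200.09 g/h


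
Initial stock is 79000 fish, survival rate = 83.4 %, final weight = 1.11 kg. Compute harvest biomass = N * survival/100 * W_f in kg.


Survivors = 79000 * 83.4/100 = 65886 fish
Harvest biomass = survivors * W_f = 65886 * 1.11 = 73133.46 kg

73133.46 kg


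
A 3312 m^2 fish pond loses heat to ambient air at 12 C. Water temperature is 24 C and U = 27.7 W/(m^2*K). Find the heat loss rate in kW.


Temperature difference dT = 24 - 12 = 12 K
Heat loss (W) = U * A * dT = 27.7 * 3312 * 12 = 1100908.8 W
Convert to kW: 1100908.8 / 1000 = 1100.9088 kW

1100.9088 kW


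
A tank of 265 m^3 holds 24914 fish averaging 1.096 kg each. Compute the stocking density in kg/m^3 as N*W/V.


Total biomass = 24914 fish * 1.096 kg = 27305.744 kg
Density = total biomass / volume = 27305.744 / 265 = 103.041 kg/m^3

103.041 kg/m^3


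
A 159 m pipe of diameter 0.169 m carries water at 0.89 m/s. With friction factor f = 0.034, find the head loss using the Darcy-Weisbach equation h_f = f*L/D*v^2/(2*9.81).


v^2 = 0.89^2 = 0.7921 m^2/s^2
L/D = 159/0.169 = 940.8284
h_f = f*(L/D)*v^2/(2g) = 0.034 * 940.8284 * 0.7921 / 19.62 = 1.29143 m

1.29143 m


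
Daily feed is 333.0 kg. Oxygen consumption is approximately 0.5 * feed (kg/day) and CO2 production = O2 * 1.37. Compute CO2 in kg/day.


O2 = 333.0 * 0.5 = 166.5
CO2 = 166.5 * 1.37 = 228.105

228.105 kg/day


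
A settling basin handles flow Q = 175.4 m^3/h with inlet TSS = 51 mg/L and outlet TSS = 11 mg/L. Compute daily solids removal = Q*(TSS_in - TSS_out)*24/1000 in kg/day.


Concentration drop: TSS_in - TSS_out = 51 - 11 = 40 mg/L
Hourly solids removed = Q * dTSS = 175.4 m^3/h * 40 mg/L = 7016 g/h  (m^3/h * mg/L = g/h)
Daily solids removed = 7016 * 24 = 168384 g/day
Convert g to kg: 168384 / 1000 = 168.384 kg/day

168.384 kg/day


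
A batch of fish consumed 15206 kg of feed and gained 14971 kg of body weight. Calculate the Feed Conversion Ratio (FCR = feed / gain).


FCR = feed consumed / weight gained
FCR = 15206 kg / 14971 kg = 1.0157

1.0157


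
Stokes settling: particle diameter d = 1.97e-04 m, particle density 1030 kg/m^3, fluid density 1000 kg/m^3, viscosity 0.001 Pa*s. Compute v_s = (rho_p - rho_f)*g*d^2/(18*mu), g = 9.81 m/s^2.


Density difference: rho_p - rho_f = 1030 - 1000 = 30 kg/m^3
d^2 = (1.97e-04)^2 = 3.8809e-08 m^2
Numerator = (rho_p - rho_f) * g * d^2 = 30 * 9.81 * 3.8809e-08 = 1.1421489e-05
Denominator = 18 * mu = 18 * 0.001 = 0.018
v_s = 1.1421489e-05 / 0.018 = 6.34527e-04 m/s
Check: Re = rho_f * v_s * d / mu = 1000 * 6.34527e-04 * 1.97e-04 / 0.001 = 0.125 < 1, so Stokes' law applies.

6.34527e-04 m/s


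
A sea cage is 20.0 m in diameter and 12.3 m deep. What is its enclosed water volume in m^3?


r = d/2 = 20.0/2 = 10 m
Base area = pi*r^2 = pi*10^2 = 314.15927 m^2
Volume = 314.15927 * 12.3 = 3864.16 m^3

3864.16 m^3


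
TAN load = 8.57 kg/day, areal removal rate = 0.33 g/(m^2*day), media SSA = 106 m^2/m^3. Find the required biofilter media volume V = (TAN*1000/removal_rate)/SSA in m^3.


A = 8.57*1000 / 0.33 = 25969.697 m^2
V = 25969.697 / 106 = 244.997

244.997 m^3


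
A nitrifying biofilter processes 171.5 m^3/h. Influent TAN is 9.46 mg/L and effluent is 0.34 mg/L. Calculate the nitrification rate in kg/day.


Concentration drop: TAN_in - TAN_out = 9.46 - 0.34 = 9.12 mg/L
Hourly TAN removed = Q * dTAN = 171.5 m^3/h * 9.12 mg/L = 1564.08 g/h  (m^3/h * mg/L = g/h)
Daily TAN removed = 1564.08 * 24 = 37537.92 g/day
Convert to kg/day: 37537.92 / 1000 = 37.53792 kg/day

37.53792 kg/day


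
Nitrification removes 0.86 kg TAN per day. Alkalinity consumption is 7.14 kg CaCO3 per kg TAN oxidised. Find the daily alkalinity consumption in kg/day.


Alkalinity factor: 7.14 kg CaCO3 consumed per kg TAN nitrified
alk = 0.86 kg TAN * 7.14 = 6.1404 kg CaCO3/day

6.1404 kg CaCO3/day


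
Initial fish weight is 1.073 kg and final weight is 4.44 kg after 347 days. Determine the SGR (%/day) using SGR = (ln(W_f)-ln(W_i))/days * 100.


ln(W_f) = ln(4.44) = 1.4906544
ln(W_i) = ln(1.073) = 0.070458464
ln(W_f) - ln(W_i) = 1.4906544 - 0.070458464 = 1.4201959
SGR = 1.4201959 / 347 * 100 = 0.409278 %/day

0.409278 %/day


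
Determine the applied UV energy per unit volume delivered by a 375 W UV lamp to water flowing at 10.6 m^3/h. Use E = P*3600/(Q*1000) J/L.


Energy delivered per hour = 375 W * 3600 s = 1350000 J/h
Volume treated per hour = 10.6 m^3/h * 1000 = 10600 L/h
dose = 1350000 / 10600 = 127.358 J/L

127.358 J/L


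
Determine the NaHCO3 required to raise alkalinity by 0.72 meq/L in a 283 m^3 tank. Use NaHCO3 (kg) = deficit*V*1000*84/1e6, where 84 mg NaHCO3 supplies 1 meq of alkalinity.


Tank volume in L = 283 m^3 * 1000 = 283000 L
Total meq required = 0.72 meq/L * 283000 L = 203760 meq
NaHCO3 mass = 203760 meq * 84 mg/meq / 1e6 = 17.1158 kg

17.1158 kg


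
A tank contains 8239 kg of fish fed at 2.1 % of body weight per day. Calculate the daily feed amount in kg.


Feeding rate fraction = 2.1% / 100 = 0.021
Daily feed = 8239 kg * 0.021 = 173.019 kg/day

173.019 kg/day


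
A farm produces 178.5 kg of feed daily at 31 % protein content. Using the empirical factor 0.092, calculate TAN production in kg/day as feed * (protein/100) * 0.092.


Protein in feed = 178.5 * 31/100 = 55.335 kg/day
TAN = protein * 0.092 = 55.335 * 0.092 = 5.09082 kg/day

5.09082 kg/day


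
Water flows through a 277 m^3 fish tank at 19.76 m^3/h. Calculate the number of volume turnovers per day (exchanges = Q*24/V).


Daily flow volume = 19.76 m^3/h * 24 h = 474.24 m^3/day
Exchanges = daily flow / tank volume = 474.24 / 277 = 1.71206 exchanges/day

1.71206 exchanges/day


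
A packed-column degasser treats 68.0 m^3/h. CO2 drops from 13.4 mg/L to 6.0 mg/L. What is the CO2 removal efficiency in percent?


CO2_out / CO2_in = 6.0 / 13.4 = 0.44776119
Fraction remaining = 0.44776119
efficiency = (1 - 0.44776119) * 100 = 55.2239 %

55.2239 %


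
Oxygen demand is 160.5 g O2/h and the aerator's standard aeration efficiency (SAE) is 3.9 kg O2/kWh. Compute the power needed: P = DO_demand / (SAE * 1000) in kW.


SAE in g O2/kWh = 3.9 * 1000 = 3900 g/kWh
P = DO_demand / SAE_g = 160.5 / 3900 = 0.0411538 kW

0.0411538 kW


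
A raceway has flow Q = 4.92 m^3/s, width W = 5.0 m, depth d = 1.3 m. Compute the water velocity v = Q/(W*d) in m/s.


Cross-sectional area = W * d = 5.0 * 1.3 = 6.5 m^2
Velocity = Q / A = 4.92 / 6.5 = 0.756923 m/s

0.756923 m/s


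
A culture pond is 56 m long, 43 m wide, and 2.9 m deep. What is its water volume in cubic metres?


Base area = L * W = 56 * 43 = 2408 m^2
Volume = area * depth = 2408 * 2.9 = 6983.2 m^3

6983.2 m^3


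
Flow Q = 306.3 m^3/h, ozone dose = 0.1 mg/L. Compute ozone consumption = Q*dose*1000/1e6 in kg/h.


O3 demand (mg/h) = Q * dose * 1000 = 306.3 * 0.1 * 1000 = 30630 mg/h
Convert mg to kg: 30630 / 1e6 = 0.03063 kg/h

0.03063 kg/h


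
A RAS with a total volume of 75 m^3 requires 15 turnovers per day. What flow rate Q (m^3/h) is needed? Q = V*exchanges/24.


Daily recirculation volume = 75 m^3 * 15 = 1125 m^3/day
Flow rate Q = daily volume / 24 h = 1125 / 24 = 46.875 m^3/h

46.875 m^3/h


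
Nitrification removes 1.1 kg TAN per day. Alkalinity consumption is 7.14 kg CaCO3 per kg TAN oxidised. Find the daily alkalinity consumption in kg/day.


Alkalinity factor: 7.14 kg CaCO3 consumed per kg TAN nitrified
alk = 1.1 kg TAN * 7.14 = 7.854 kg CaCO3/day

7.854 kg CaCO3/day


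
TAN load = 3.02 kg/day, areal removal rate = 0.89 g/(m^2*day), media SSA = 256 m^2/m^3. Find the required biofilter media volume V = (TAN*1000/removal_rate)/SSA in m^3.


A = 3.02*1000 / 0.89 = 3393.2584 m^2
V = 3393.2584 / 256 = 13.2549

13.2549 m^3


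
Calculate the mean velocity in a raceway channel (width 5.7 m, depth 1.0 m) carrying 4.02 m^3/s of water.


Cross-sectional area = W * d = 5.7 * 1.0 = 5.7 m^2
Velocity = Q / A = 4.02 / 5.7 = 0.705263 m/s

0.705263 m/s


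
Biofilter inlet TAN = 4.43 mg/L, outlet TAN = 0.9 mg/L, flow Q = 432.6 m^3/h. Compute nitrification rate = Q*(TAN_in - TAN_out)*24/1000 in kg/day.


Concentration drop: TAN_in - TAN_out = 4.43 - 0.9 = 3.53 mg/L
Hourly TAN removed = Q * dTAN = 432.6 m^3/h * 3.53 mg/L = 1527.078 g/h  (m^3/h * mg/L = g/h)
Daily TAN removed = 1527.078 * 24 = 36649.872 g/day
Convert to kg/day: 36649.872 / 1000 = 36.649872 kg/day

36.649872 kg/day


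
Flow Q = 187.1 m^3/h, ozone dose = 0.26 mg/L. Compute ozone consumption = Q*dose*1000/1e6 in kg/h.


O3 demand (mg/h) = Q * dose * 1000 = 187.1 * 0.26 * 1000 = 48646 mg/h
Convert mg to kg: 48646 / 1e6 = 0.048646 kg/h

0.048646 kg/h


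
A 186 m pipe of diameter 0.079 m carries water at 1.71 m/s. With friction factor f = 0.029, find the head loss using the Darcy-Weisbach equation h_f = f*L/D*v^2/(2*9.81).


v^2 = 1.71^2 = 2.9241 m^2/s^2
L/D = 186/0.079 = 2354.4304
h_f = f*(L/D)*v^2/(2g) = 0.029 * 2354.4304 * 2.9241 / 19.62 = 10.176 m

10.176 m


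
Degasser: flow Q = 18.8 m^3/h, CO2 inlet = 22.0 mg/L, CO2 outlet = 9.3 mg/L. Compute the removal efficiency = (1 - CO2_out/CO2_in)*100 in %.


CO2_out / CO2_in = 9.3 / 22.0 = 0.42272727
Fraction remaining = 0.42272727
efficiency = (1 - 0.42272727) * 100 = 57.7273 %

57.7273 %


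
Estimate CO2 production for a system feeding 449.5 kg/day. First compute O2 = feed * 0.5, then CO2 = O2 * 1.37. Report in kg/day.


O2 = 449.5 * 0.5 = 224.75
CO2 = 224.75 * 1.37 = 307.9075

307.9075 kg/day


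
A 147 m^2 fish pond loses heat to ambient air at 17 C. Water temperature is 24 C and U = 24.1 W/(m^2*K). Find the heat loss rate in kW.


Temperature difference dT = 24 - 17 = 7 K
Heat loss (W) = U * A * dT = 24.1 * 147 * 7 = 24798.9 W
Convert to kW: 24798.9 / 1000 = 24.7989 kW

24.7989 kW


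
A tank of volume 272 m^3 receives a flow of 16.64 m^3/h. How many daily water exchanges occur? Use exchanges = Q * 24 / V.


Daily flow volume = 16.64 m^3/h * 24 h = 399.36 m^3/day
Exchanges = daily flow / tank volume = 399.36 / 272 = 1.46824 exchanges/day

1.46824 exchanges/day


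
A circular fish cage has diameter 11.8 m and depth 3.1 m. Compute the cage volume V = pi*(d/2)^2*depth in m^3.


r = d/2 = 11.8/2 = 5.9 m
Base area = pi*r^2 = pi*5.9^2 = 109.35884 m^2
Volume = 109.35884 * 3.1 = 339.012 m^3

339.012 m^3


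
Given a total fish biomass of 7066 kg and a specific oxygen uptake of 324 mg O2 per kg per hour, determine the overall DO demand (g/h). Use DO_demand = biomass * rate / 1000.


Total O2 consumption (mg/h) = 7066 kg * 324 mg/(kg*h) = 2289384 mg/h
Convert to g/h: 2289384 / 1000 = 2289.384 g/h

2289.384 g/h


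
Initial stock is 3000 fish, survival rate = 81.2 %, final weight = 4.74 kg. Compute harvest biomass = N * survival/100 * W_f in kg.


Survivors = 3000 * 81.2/100 = 2436 fish
Harvest biomass = survivors * W_f = 2436 * 4.74 = 11546.64 kg

11546.64 kg


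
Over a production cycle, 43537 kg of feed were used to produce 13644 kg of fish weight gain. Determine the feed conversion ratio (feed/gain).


FCR = feed consumed / weight gained
FCR = 43537 kg / 13644 kg = 3.19093

3.19093


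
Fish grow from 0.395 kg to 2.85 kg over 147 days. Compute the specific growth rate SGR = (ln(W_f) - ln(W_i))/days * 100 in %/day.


ln(W_f) = ln(2.85) = 1.047319
ln(W_i) = ln(0.395) = -0.92886951
ln(W_f) - ln(W_i) = 1.047319 - -0.92886951 = 1.9761885
SGR = 1.9761885 / 147 * 100 = 1.34435 %/day

1.34435 %/day


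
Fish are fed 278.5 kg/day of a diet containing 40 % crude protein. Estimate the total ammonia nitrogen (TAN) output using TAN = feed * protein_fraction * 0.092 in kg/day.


Protein in feed = 278.5 * 40/100 = 111.4 kg/day
TAN = protein * 0.092 = 111.4 * 0.092 = 10.2488 kg/day

10.2488 kg/day


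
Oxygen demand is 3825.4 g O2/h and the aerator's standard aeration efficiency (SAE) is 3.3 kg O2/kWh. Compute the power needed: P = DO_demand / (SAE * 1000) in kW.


SAE in g O2/kWh = 3.3 * 1000 = 3300 g/kWh
P = DO_demand / SAE_g = 3825.4 / 3300 = 1.15921 kW

1.15921 kW


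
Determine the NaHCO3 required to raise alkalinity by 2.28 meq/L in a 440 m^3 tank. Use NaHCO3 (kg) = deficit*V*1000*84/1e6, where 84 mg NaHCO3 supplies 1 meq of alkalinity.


Tank volume in L = 440 m^3 * 1000 = 440000 L
Total meq required = 2.28 meq/L * 440000 L = 1003200 meq
NaHCO3 mass = 1003200 meq * 84 mg/meq / 1e6 = 84.2688 kg

84.2688 kg


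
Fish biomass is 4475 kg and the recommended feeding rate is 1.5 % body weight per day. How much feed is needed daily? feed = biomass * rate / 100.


Feeding rate fraction = 1.5% / 100 = 0.015
Daily feed = 4475 kg * 0.015 = 67.125 kg/day

67.125 kg/day
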